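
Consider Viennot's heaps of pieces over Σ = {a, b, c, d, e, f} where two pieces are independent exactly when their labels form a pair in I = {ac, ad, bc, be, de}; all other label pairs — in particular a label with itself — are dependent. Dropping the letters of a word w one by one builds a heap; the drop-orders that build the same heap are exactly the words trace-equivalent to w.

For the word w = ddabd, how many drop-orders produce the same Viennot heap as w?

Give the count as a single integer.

3

drop 0:d onto floor
drop 1:d onto {0:d}
drop 2:a onto floor
drop 3:b onto {1:d, 2:a}
drop 4:d onto {3:b}
ground layer = {0:d, 2:a}
drop-orders for the pieces not yet dropped (sum over which currently-grounded one goes next):
  1 to go: {4} 1
  2 to go: {3,4} 1
  3 to go: {1,3,4} 1  {2,3,4} 1
  if 0:d drops first: 2 orders
  if 2:a drops first: 1 orders
heap linearizations: 3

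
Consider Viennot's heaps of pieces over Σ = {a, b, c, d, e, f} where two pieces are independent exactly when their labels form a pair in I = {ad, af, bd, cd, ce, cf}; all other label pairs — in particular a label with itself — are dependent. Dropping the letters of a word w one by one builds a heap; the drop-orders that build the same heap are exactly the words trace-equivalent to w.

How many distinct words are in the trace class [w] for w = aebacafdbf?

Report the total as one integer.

14

0(a) covers ∅
1(e) covers 0:a
2(b) covers 1:e
3(a) covers 2:b
4(c) covers 3:a
5(a) covers 4:c
6(f) covers 2:b
7(d) covers 6:f
8(b) covers 5:a, 6:f
9(f) covers 7:d, 8:b
floor of heap: 0:a
completions by unplaced set U, small U first (add the entries for U minus each lowest piece of U):
  |U|=1: {9}:1
  |U|=2: {7,9}:1  {8,9}:1
  |U|=3: {5,8,9}:1  {7,8,9}:2
  |U|=4: {4,5,8,9}:1  {5,7,8,9}:3  {6,7,8,9}:2
  |U|=5: {3,4,5,8,9}:1  {4,5,7,8,9}:4  {5,6,7,8,9}:5
  |U|=6: {3,4,5,7,8,9}:5  {4,5,6,7,8,9}:9
  |U|=7: {3,4,5,6,7,8,9}:14
  |U|=8: {2,3,4,5,6,7,8,9}:14
  start at 0(a): 14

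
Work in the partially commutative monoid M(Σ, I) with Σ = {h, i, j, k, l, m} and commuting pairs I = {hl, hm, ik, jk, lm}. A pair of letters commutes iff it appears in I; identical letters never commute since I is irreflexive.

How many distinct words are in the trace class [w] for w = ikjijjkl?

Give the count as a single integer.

piece 0:i — minimal
piece 1:k — minimal
piece 2:j rests on {0:i}
piece 3:i rests on {2:j}
piece 4:j rests on {3:i}
piece 5:j rests on {4:j}
piece 6:k rests on {1:k}
piece 7:l rests on {5:j, 6:k}
minimal pieces: {0:i, 1:k}
ways to finish when only these pieces remain (= sum over removing one remaining piece with nothing left below it):
  1 left: {7}→1
  2 left: {5,7}→1  {6,7}→1
  3 left: {1,6,7}→1  {4,5,7}→1  {5,6,7}→2
  4 left: {1,5,6,7}→3  {3,4,5,7}→1  {4,5,6,7}→3
  5 left: {1,4,5,6,7}→6  {2,3,4,5,7}→1  {3,4,5,6,7}→4
  6 left: {0,2,3,4,5,7}→1  {1,3,4,5,6,7}→10  {2,3,4,5,6,7}→5
  placing 0:i first → 15 extensions
  placing 1:k first → 6 extensions
total linear extensions = 21

21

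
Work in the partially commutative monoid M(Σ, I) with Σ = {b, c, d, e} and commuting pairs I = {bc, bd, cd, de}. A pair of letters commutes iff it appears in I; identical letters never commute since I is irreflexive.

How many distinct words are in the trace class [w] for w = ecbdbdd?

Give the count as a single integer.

105

#0=e has no predecessor
#1=c depends on [0:e]
#2=b depends on [0:e]
#3=d has no predecessor
#4=b depends on [2:b]
#5=d depends on [3:d]
#6=d depends on [5:d]
sources: [0:e, 3:d]
N(rest) = Σ N(rest − s) over sources s of rest; N(one piece) = 1:
  size 1 → [1]=1  [4]=1  [6]=1
  size 2 → [1,4]=2  [1,6]=2  [2,4]=1  [4,6]=2  [5,6]=1
  size 3 → [1,2,4]=3  [1,4,6]=6  [1,5,6]=3  [2,4,6]=3  [3,5,6]=1  [4,5,6]=3
  size 4 → [0,1,2,4]=3  [1,2,4,6]=12  [1,3,5,6]=4  [1,4,5,6]=12  [2,4,5,6]=6  [3,4,5,6]=4
  size 5 → [0,1,2,4,6]=15  [1,2,4,5,6]=30  [1,3,4,5,6]=20  [2,3,4,5,6]=10
  first=0(e) contributes 60
  first=3(d) contributes 45
|[w]| = 105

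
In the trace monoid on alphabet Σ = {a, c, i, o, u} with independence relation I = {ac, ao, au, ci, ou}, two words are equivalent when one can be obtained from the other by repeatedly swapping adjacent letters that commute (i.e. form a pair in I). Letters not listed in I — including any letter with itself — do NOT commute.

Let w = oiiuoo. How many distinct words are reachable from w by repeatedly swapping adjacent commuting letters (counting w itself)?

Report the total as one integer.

3

0(o) covers ∅
1(i) covers 0:o
2(i) covers 1:i
3(u) covers 2:i
4(o) covers 2:i
5(o) covers 4:o
floor of heap: 0:o
completions by unplaced set U, small U first (add the entries for U minus each lowest piece of U):
  |U|=1: {3}:1  {5}:1
  |U|=2: {3,5}:2  {4,5}:1
  |U|=3: {3,4,5}:3
  |U|=4: {2,3,4,5}:3
  start at 0(o): 3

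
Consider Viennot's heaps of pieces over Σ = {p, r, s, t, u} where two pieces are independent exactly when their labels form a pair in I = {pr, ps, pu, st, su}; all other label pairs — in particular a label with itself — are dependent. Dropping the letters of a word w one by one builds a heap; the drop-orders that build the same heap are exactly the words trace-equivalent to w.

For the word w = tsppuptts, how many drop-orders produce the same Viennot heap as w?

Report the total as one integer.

0(t) covers ∅
1(s) covers ∅
2(p) covers 0:t
3(p) covers 2:p
4(u) covers 0:t
5(p) covers 3:p
6(t) covers 4:u, 5:p
7(t) covers 6:t
8(s) covers 1:s
floor of heap: 0:t, 1:s
completions by unplaced set U, small U first (add the entries for U minus each lowest piece of U):
  |U|=1: {7}:1  {8}:1
  |U|=2: {1,8}:1  {6,7}:1  {7,8}:2
  |U|=3: {1,7,8}:3  {4,6,7}:1  {5,6,7}:1  {6,7,8}:3
  |U|=4: {1,6,7,8}:6  {3,5,6,7}:1  {4,5,6,7}:2  {4,6,7,8}:4  {5,6,7,8}:4
  |U|=5: {1,4,6,7,8}:10  {1,5,6,7,8}:10  {2,3,5,6,7}:1  {3,4,5,6,7}:3  {3,5,6,7,8}:5  {4,5,6,7,8}:10
  |U|=6: {1,3,5,6,7,8}:15  {1,4,5,6,7,8}:30  {2,3,4,5,6,7}:4  {2,3,5,6,7,8}:6  {3,4,5,6,7,8}:18
  |U|=7: {0,2,3,4,5,6,7}:4  {1,2,3,5,6,7,8}:21  {1,3,4,5,6,7,8}:63  {2,3,4,5,6,7,8}:28
  start at 0(t): 112
  start at 1(s): 32
sum over floor = 144

144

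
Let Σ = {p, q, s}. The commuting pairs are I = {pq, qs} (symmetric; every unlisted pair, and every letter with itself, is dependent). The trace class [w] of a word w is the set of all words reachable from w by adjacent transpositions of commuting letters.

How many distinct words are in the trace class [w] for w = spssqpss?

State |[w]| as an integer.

8

0(s) covers ∅
1(p) covers 0:s
2(s) covers 1:p
3(s) covers 2:s
4(q) covers ∅
5(p) covers 3:s
6(s) covers 5:p
7(s) covers 6:s
floor of heap: 0:s, 4:q
completions by unplaced set U, small U first (add the entries for U minus each lowest piece of U):
  |U|=1: {4}:1  {7}:1
  |U|=2: {4,7}:2  {6,7}:1
  |U|=3: {4,6,7}:3  {5,6,7}:1
  |U|=4: {3,5,6,7}:1  {4,5,6,7}:4
  |U|=5: {2,3,5,6,7}:1  {3,4,5,6,7}:5
  |U|=6: {1,2,3,5,6,7}:1  {2,3,4,5,6,7}:6
  start at 0(s): 7
  start at 4(q): 1
sum over floor = 8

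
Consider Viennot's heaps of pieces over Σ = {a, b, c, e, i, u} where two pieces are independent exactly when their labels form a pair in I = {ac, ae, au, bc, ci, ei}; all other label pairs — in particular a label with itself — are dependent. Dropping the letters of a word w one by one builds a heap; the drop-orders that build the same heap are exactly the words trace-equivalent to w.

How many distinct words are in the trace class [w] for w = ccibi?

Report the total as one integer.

10

piece 0:c — minimal
piece 1:c rests on {0:c}
piece 2:i — minimal
piece 3:b rests on {2:i}
piece 4:i rests on {3:b}
minimal pieces: {0:c, 2:i}
ways to finish when only these pieces remain (= sum over removing one remaining piece with nothing left below it):
  1 left: {1}→1  {4}→1
  2 left: {0,1}→1  {1,4}→2  {3,4}→1
  3 left: {0,1,4}→3  {1,3,4}→3  {2,3,4}→1
  placing 0:c first → 4 extensions
  placing 2:i first → 6 extensions
total linear extensions = 10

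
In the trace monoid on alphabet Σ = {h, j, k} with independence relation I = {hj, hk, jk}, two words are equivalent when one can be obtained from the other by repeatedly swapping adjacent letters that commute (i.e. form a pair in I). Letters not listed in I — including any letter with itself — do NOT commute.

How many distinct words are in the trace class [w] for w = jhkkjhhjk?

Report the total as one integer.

drop 0:j onto floor
drop 1:h onto floor
drop 2:k onto floor
drop 3:k onto {2:k}
drop 4:j onto {0:j}
drop 5:h onto {1:h}
drop 6:h onto {5:h}
drop 7:j onto {4:j}
drop 8:k onto {3:k}
ground layer = {0:j, 1:h, 2:k}
drop-orders for the pieces not yet dropped (sum over which currently-grounded one goes next):
  1 to go: {6} 1  {7} 1  {8} 1
  2 to go: {3,8} 1  {4,7} 1  {5,6} 1  {6,7} 2  {6,8} 2  {7,8} 2
  3 to go: {0,4,7} 1  {1,5,6} 1  {2,3,8} 1  {3,6,8} 3  {3,7,8} 3  {4,6,7} 3  {4,7,8} 3  {5,6,7} 3  {5,6,8} 3  {6,7,8} 6
  4 to go: {0,4,6,7} 4  {0,4,7,8} 4  {1,5,6,7} 4  {1,5,6,8} 4  {2,3,6,8} 4  {2,3,7,8} 4  {3,4,7,8} 6  {3,5,6,8} 6  {3,6,7,8} 12  {4,5,6,7} 6  {4,6,7,8} 12  {5,6,7,8} 12
  5 to go: {0,3,4,7,8} 10  {0,4,5,6,7} 10  {0,4,6,7,8} 20  {1,3,5,6,8} 10  {1,4,5,6,7} 10  {1,5,6,7,8} 20  {2,3,4,7,8} 10  {2,3,5,6,8} 10  {2,3,6,7,8} 20  {3,4,6,7,8} 30  {3,5,6,7,8} 30  {4,5,6,7,8} 30
  6 to go: {0,1,4,5,6,7} 20  {0,2,3,4,7,8} 20  {0,3,4,6,7,8} 60  {0,4,5,6,7,8} 60  {1,2,3,5,6,8} 20  {1,3,5,6,7,8} 60  {1,4,5,6,7,8} 60  {2,3,4,6,7,8} 60  {2,3,5,6,7,8} 60  {3,4,5,6,7,8} 90
  7 to go: {0,1,4,5,6,7,8} 140  {0,2,3,4,6,7,8} 140  {0,3,4,5,6,7,8} 210  {1,2,3,5,6,7,8} 140  {1,3,4,5,6,7,8} 210  {2,3,4,5,6,7,8} 210
  if 0:j drops first: 560 orders
  if 1:h drops first: 560 orders
  if 2:k drops first: 560 orders
heap linearizations: 1680

1680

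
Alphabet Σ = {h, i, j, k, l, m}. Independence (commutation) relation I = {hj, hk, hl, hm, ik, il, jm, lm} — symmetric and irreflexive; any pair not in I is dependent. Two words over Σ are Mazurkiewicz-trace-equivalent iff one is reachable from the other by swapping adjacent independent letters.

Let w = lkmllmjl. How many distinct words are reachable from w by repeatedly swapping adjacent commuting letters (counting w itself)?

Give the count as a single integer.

15

drop 0:l onto floor
drop 1:k onto {0:l}
drop 2:m onto {1:k}
drop 3:l onto {1:k}
drop 4:l onto {3:l}
drop 5:m onto {2:m}
drop 6:j onto {4:l}
drop 7:l onto {6:j}
ground layer = {0:l}
drop-orders for the pieces not yet dropped (sum over which currently-grounded one goes next):
  1 to go: {5} 1  {7} 1
  2 to go: {2,5} 1  {5,7} 2  {6,7} 1
  3 to go: {2,5,7} 3  {4,6,7} 1  {5,6,7} 3
  4 to go: {2,5,6,7} 6  {3,4,6,7} 1  {4,5,6,7} 4
  5 to go: {2,4,5,6,7} 10  {3,4,5,6,7} 5
  6 to go: {2,3,4,5,6,7} 15
  if 0:l drops first: 15 orders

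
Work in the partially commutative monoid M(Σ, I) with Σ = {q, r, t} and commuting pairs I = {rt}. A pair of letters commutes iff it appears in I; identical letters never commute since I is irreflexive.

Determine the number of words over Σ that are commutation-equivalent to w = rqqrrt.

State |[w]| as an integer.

3

piece 0:r — minimal
piece 1:q rests on {0:r}
piece 2:q rests on {1:q}
piece 3:r rests on {2:q}
piece 4:r rests on {3:r}
piece 5:t rests on {2:q}
minimal pieces: {0:r}
ways to finish when only these pieces remain (= sum over removing one remaining piece with nothing left below it):
  1 left: {4}→1  {5}→1
  2 left: {3,4}→1  {4,5}→2
  3 left: {3,4,5}→3
  4 left: {2,3,4,5}→3
  placing 0:r first → 3 extensions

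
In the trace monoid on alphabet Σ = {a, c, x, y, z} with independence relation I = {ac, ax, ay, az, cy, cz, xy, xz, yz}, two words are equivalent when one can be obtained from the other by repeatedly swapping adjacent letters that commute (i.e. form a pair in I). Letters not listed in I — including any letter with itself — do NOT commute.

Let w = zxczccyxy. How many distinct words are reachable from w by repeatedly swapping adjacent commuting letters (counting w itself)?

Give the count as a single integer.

756

drop 0:z onto floor
drop 1:x onto floor
drop 2:c onto {1:x}
drop 3:z onto {0:z}
drop 4:c onto {2:c}
drop 5:c onto {4:c}
drop 6:y onto floor
drop 7:x onto {5:c}
drop 8:y onto {6:y}
ground layer = {0:z, 1:x, 6:y}
drop-orders for the pieces not yet dropped (sum over which currently-grounded one goes next):
  1 to go: {3} 1  {7} 1  {8} 1
  2 to go: {0,3} 1  {3,7} 2  {3,8} 2  {5,7} 1  {6,8} 1  {7,8} 2
  3 to go: {0,3,7} 3  {0,3,8} 3  {3,5,7} 3  {3,6,8} 3  {3,7,8} 6  {4,5,7} 1  {5,7,8} 3  {6,7,8} 3
  4 to go: {0,3,5,7} 6  {0,3,6,8} 6  {0,3,7,8} 12  {2,4,5,7} 1  {3,4,5,7} 4  {3,5,7,8} 12  {3,6,7,8} 12  {4,5,7,8} 4  {5,6,7,8} 6
  5 to go: {0,3,4,5,7} 10  {0,3,5,7,8} 30  {0,3,6,7,8} 30  {1,2,4,5,7} 1  {2,3,4,5,7} 5  {2,4,5,7,8} 5  {3,4,5,7,8} 20  {3,5,6,7,8} 30  {4,5,6,7,8} 10
  6 to go: {0,2,3,4,5,7} 15  {0,3,4,5,7,8} 60  {0,3,5,6,7,8} 90  {1,2,3,4,5,7} 6  {1,2,4,5,7,8} 6  {2,3,4,5,7,8} 30  {2,4,5,6,7,8} 15  {3,4,5,6,7,8} 60
  7 to go: {0,1,2,3,4,5,7} 21  {0,2,3,4,5,7,8} 105  {0,3,4,5,6,7,8} 210  {1,2,3,4,5,7,8} 42  {1,2,4,5,6,7,8} 21  {2,3,4,5,6,7,8} 105
  if 0:z drops first: 168 orders
  if 1:x drops first: 420 orders
  if 6:y drops first: 168 orders
heap linearizations: 756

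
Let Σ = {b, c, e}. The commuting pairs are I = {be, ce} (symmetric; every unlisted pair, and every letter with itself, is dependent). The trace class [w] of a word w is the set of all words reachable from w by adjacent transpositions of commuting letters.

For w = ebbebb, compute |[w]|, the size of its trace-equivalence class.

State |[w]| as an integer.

15

piece 0:e — minimal
piece 1:b — minimal
piece 2:b rests on {1:b}
piece 3:e rests on {0:e}
piece 4:b rests on {2:b}
piece 5:b rests on {4:b}
minimal pieces: {0:e, 1:b}
ways to finish when only these pieces remain (= sum over removing one remaining piece with nothing left below it):
  1 left: {3}→1  {5}→1
  2 left: {0,3}→1  {3,5}→2  {4,5}→1
  3 left: {0,3,5}→3  {2,4,5}→1  {3,4,5}→3
  4 left: {0,3,4,5}→6  {1,2,4,5}→1  {2,3,4,5}→4
  placing 0:e first → 5 extensions
  placing 1:b first → 10 extensions
total linear extensions = 15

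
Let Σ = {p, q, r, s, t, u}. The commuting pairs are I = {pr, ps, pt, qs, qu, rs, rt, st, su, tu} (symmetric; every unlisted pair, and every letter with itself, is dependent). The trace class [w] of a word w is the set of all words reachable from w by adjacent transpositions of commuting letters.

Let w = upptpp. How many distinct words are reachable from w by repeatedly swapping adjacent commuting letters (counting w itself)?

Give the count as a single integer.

6

piece 0:u — minimal
piece 1:p rests on {0:u}
piece 2:p rests on {1:p}
piece 3:t — minimal
piece 4:p rests on {2:p}
piece 5:p rests on {4:p}
minimal pieces: {0:u, 3:t}
ways to finish when only these pieces remain (= sum over removing one remaining piece with nothing left below it):
  1 left: {3}→1  {5}→1
  2 left: {3,5}→2  {4,5}→1
  3 left: {2,4,5}→1  {3,4,5}→3
  4 left: {1,2,4,5}→1  {2,3,4,5}→4
  placing 0:u first → 5 extensions
  placing 3:t first → 1 extensions
total linear extensions = 6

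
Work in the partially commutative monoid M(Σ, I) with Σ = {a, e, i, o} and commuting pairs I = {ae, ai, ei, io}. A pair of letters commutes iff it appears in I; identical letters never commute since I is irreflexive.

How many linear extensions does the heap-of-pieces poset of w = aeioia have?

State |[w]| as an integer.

30

#0=a has no predecessor
#1=e has no predecessor
#2=i has no predecessor
#3=o depends on [0:a, 1:e]
#4=i depends on [2:i]
#5=a depends on [3:o]
sources: [0:a, 1:e, 2:i]
N(rest) = Σ N(rest − s) over sources s of rest; N(one piece) = 1:
  size 1 → [4]=1  [5]=1
  size 2 → [2,4]=1  [3,5]=1  [4,5]=2
  size 3 → [0,3,5]=1  [1,3,5]=1  [2,4,5]=3  [3,4,5]=3
  size 4 → [0,1,3,5]=2  [0,3,4,5]=4  [1,3,4,5]=4  [2,3,4,5]=6
  first=0(a) contributes 10
  first=1(e) contributes 10
  first=2(i) contributes 10
|[w]| = 30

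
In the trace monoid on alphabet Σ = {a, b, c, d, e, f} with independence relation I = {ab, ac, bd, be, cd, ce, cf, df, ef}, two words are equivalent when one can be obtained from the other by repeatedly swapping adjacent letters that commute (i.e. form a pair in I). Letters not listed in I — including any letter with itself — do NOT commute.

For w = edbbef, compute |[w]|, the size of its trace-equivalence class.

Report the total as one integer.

20

piece 0:e — minimal
piece 1:d rests on {0:e}
piece 2:b — minimal
piece 3:b rests on {2:b}
piece 4:e rests on {1:d}
piece 5:f rests on {3:b}
minimal pieces: {0:e, 2:b}
ways to finish when only these pieces remain (= sum over removing one remaining piece with nothing left below it):
  1 left: {4}→1  {5}→1
  2 left: {1,4}→1  {3,5}→1  {4,5}→2
  3 left: {0,1,4}→1  {1,4,5}→3  {2,3,5}→1  {3,4,5}→3
  4 left: {0,1,4,5}→4  {1,3,4,5}→6  {2,3,4,5}→4
  placing 0:e first → 10 extensions
  placing 2:b first → 10 extensions
total linear extensions = 20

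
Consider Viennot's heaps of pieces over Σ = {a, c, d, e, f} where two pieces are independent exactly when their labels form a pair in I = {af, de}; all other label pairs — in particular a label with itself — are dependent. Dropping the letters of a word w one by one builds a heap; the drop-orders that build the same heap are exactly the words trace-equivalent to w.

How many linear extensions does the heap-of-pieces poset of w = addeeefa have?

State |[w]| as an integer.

#0=a has no predecessor
#1=d depends on [0:a]
#2=d depends on [1:d]
#3=e depends on [0:a]
#4=e depends on [3:e]
#5=e depends on [4:e]
#6=f depends on [2:d, 5:e]
#7=a depends on [2:d, 5:e]
sources: [0:a]
N(rest) = Σ N(rest − s) over sources s of rest; N(one piece) = 1:
  size 1 → [6]=1  [7]=1
  size 2 → [6,7]=2
  size 3 → [2,6,7]=2  [5,6,7]=2
  size 4 → [1,2,6,7]=2  [2,5,6,7]=4  [4,5,6,7]=2
  size 5 → [1,2,5,6,7]=6  [2,4,5,6,7]=6  [3,4,5,6,7]=2
  size 6 → [1,2,4,5,6,7]=12  [2,3,4,5,6,7]=8
  first=0(a) contributes 20

20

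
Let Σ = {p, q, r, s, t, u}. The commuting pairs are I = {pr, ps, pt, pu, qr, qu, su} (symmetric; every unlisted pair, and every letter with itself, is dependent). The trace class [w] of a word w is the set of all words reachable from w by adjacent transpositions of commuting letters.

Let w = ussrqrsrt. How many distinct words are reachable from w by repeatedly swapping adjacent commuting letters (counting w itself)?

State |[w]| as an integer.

piece 0:u — minimal
piece 1:s — minimal
piece 2:s rests on {1:s}
piece 3:r rests on {0:u, 2:s}
piece 4:q rests on {2:s}
piece 5:r rests on {3:r}
piece 6:s rests on {4:q, 5:r}
piece 7:r rests on {6:s}
piece 8:t rests on {7:r}
minimal pieces: {0:u, 1:s}
ways to finish when only these pieces remain (= sum over removing one remaining piece with nothing left below it):
  1 left: {8}→1
  2 left: {7,8}→1
  3 left: {6,7,8}→1
  4 left: {4,6,7,8}→1  {5,6,7,8}→1
  5 left: {3,5,6,7,8}→1  {4,5,6,7,8}→2
  6 left: {0,3,5,6,7,8}→1  {3,4,5,6,7,8}→3
  7 left: {0,3,4,5,6,7,8}→4  {2,3,4,5,6,7,8}→3
  placing 0:u first → 3 extensions
  placing 1:s first → 7 extensions
total linear extensions = 10

10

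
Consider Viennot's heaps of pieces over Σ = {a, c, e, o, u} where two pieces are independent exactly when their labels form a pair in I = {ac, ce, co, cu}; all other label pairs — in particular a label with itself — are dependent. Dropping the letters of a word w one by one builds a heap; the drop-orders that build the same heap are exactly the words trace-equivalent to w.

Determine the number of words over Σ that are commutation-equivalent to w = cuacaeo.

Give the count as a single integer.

drop 0:c onto floor
drop 1:u onto floor
drop 2:a onto {1:u}
drop 3:c onto {0:c}
drop 4:a onto {2:a}
drop 5:e onto {4:a}
drop 6:o onto {5:e}
ground layer = {0:c, 1:u}
drop-orders for the pieces not yet dropped (sum over which currently-grounded one goes next):
  1 to go: {3} 1  {6} 1
  2 to go: {0,3} 1  {3,6} 2  {5,6} 1
  3 to go: {0,3,6} 3  {3,5,6} 3  {4,5,6} 1
  4 to go: {0,3,5,6} 6  {2,4,5,6} 1  {3,4,5,6} 4
  5 to go: {0,3,4,5,6} 10  {1,2,4,5,6} 1  {2,3,4,5,6} 5
  if 0:c drops first: 6 orders
  if 1:u drops first: 15 orders
heap linearizations: 21

21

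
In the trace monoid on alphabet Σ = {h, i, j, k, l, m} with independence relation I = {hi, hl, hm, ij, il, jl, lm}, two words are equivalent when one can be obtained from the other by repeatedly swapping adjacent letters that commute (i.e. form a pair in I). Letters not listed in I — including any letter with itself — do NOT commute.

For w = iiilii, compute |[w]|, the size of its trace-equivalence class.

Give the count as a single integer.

6

0(i) covers ∅
1(i) covers 0:i
2(i) covers 1:i
3(l) covers ∅
4(i) covers 2:i
5(i) covers 4:i
floor of heap: 0:i, 3:l
completions by unplaced set U, small U first (add the entries for U minus each lowest piece of U):
  |U|=1: {3}:1  {5}:1
  |U|=2: {3,5}:2  {4,5}:1
  |U|=3: {2,4,5}:1  {3,4,5}:3
  |U|=4: {1,2,4,5}:1  {2,3,4,5}:4
  start at 0(i): 5
  start at 3(l): 1
sum over floor = 6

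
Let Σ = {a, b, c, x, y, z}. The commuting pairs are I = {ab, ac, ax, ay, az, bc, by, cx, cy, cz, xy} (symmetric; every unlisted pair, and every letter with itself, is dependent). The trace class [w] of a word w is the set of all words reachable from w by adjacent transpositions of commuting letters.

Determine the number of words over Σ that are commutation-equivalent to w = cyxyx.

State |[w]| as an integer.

30

#0=c has no predecessor
#1=y has no predecessor
#2=x has no predecessor
#3=y depends on [1:y]
#4=x depends on [2:x]
sources: [0:c, 1:y, 2:x]
N(rest) = Σ N(rest − s) over sources s of rest; N(one piece) = 1:
  size 1 → [0]=1  [3]=1  [4]=1
  size 2 → [0,3]=2  [0,4]=2  [1,3]=1  [2,4]=1  [3,4]=2
  size 3 → [0,1,3]=3  [0,2,4]=3  [0,3,4]=6  [1,3,4]=3  [2,3,4]=3
  first=0(c) contributes 6
  first=1(y) contributes 12
  first=2(x) contributes 12
|[w]| = 30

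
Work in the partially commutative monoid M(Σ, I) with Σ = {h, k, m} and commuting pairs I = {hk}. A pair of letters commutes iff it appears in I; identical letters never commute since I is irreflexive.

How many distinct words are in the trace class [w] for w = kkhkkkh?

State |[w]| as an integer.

21

piece 0:k — minimal
piece 1:k rests on {0:k}
piece 2:h — minimal
piece 3:k rests on {1:k}
piece 4:k rests on {3:k}
piece 5:k rests on {4:k}
piece 6:h rests on {2:h}
minimal pieces: {0:k, 2:h}
ways to finish when only these pieces remain (= sum over removing one remaining piece with nothing left below it):
  1 left: {5}→1  {6}→1
  2 left: {2,6}→1  {4,5}→1  {5,6}→2
  3 left: {2,5,6}→3  {3,4,5}→1  {4,5,6}→3
  4 left: {1,3,4,5}→1  {2,4,5,6}→6  {3,4,5,6}→4
  5 left: {0,1,3,4,5}→1  {1,3,4,5,6}→5  {2,3,4,5,6}→10
  placing 0:k first → 15 extensions
  placing 2:h first → 6 extensions
total linear extensions = 21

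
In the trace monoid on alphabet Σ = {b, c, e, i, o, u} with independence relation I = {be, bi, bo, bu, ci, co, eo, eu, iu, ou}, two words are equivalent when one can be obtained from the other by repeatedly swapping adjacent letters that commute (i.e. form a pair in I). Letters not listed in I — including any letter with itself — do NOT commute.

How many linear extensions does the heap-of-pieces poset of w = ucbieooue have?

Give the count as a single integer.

840

0(u) covers ∅
1(c) covers 0:u
2(b) covers 1:c
3(i) covers ∅
4(e) covers 1:c, 3:i
5(o) covers 3:i
6(o) covers 5:o
7(u) covers 1:c
8(e) covers 4:e
floor of heap: 0:u, 3:i
completions by unplaced set U, small U first (add the entries for U minus each lowest piece of U):
  |U|=1: {2}:1  {6}:1  {7}:1  {8}:1
  |U|=2: {2,6}:2  {2,7}:2  {2,8}:2  {4,8}:1  {5,6}:1  {6,7}:2  {6,8}:2  {7,8}:2
  |U|=3: {2,4,8}:3  {2,5,6}:3  {2,6,7}:6  {2,6,8}:6  {2,7,8}:6  {4,6,8}:3  {4,7,8}:3  {5,6,7}:3  {5,6,8}:3  {6,7,8}:6
  |U|=4: {2,4,6,8}:12  {2,4,7,8}:12  {2,5,6,7}:12  {2,5,6,8}:12  {2,6,7,8}:24  {4,5,6,8}:6  {4,6,7,8}:12  {5,6,7,8}:12
  |U|=5: {1,2,4,7,8}:12  {2,4,5,6,8}:30  {2,4,6,7,8}:60  {2,5,6,7,8}:60  {3,4,5,6,8}:6  {4,5,6,7,8}:30
  |U|=6: {0,1,2,4,7,8}:12  {1,2,4,6,7,8}:72  {2,3,4,5,6,8}:36  {2,4,5,6,7,8}:180  {3,4,5,6,7,8}:36
  |U|=7: {0,1,2,4,6,7,8}:84  {1,2,4,5,6,7,8}:252  {2,3,4,5,6,7,8}:252
  start at 0(u): 504
  start at 3(i): 336
sum over floor = 840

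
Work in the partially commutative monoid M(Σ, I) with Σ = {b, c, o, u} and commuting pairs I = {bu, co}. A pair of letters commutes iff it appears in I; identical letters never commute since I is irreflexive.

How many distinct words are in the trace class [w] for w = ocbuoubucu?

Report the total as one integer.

12

#0=o has no predecessor
#1=c has no predecessor
#2=b depends on [0:o, 1:c]
#3=u depends on [0:o, 1:c]
#4=o depends on [2:b, 3:u]
#5=u depends on [4:o]
#6=b depends on [4:o]
#7=u depends on [5:u]
#8=c depends on [6:b, 7:u]
#9=u depends on [8:c]
sources: [0:o, 1:c]
N(rest) = Σ N(rest − s) over sources s of rest; N(one piece) = 1:
  size 1 → [9]=1
  size 2 → [8,9]=1
  size 3 → [6,8,9]=1  [7,8,9]=1
  size 4 → [5,7,8,9]=1  [6,7,8,9]=2
  size 5 → [5,6,7,8,9]=3
  size 6 → [4,5,6,7,8,9]=3
  size 7 → [2,4,5,6,7,8,9]=3  [3,4,5,6,7,8,9]=3
  size 8 → [2,3,4,5,6,7,8,9]=6
  first=0(o) contributes 6
  first=1(c) contributes 6
|[w]| = 12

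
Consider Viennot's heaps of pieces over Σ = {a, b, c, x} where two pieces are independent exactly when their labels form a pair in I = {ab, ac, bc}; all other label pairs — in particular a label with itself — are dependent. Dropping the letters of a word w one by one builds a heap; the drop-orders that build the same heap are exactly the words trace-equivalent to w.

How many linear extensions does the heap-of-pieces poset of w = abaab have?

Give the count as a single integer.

10

drop 0:a onto floor
drop 1:b onto floor
drop 2:a onto {0:a}
drop 3:a onto {2:a}
drop 4:b onto {1:b}
ground layer = {0:a, 1:b}
drop-orders for the pieces not yet dropped (sum over which currently-grounded one goes next):
  1 to go: {3} 1  {4} 1
  2 to go: {1,4} 1  {2,3} 1  {3,4} 2
  3 to go: {0,2,3} 1  {1,3,4} 3  {2,3,4} 3
  if 0:a drops first: 6 orders
  if 1:b drops first: 4 orders
heap linearizations: 10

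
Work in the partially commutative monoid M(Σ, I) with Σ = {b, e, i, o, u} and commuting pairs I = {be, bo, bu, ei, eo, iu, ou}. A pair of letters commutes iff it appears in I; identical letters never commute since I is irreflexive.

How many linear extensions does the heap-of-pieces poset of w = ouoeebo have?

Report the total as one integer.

140

drop 0:o onto floor
drop 1:u onto floor
drop 2:o onto {0:o}
drop 3:e onto {1:u}
drop 4:e onto {3:e}
drop 5:b onto floor
drop 6:o onto {2:o}
ground layer = {0:o, 1:u, 5:b}
drop-orders for the pieces not yet dropped (sum over which currently-grounded one goes next):
  1 to go: {4} 1  {5} 1  {6} 1
  2 to go: {2,6} 1  {3,4} 1  {4,5} 2  {4,6} 2  {5,6} 2
  3 to go: {0,2,6} 1  {1,3,4} 1  {2,4,6} 3  {2,5,6} 3  {3,4,5} 3  {3,4,6} 3  {4,5,6} 6
  4 to go: {0,2,4,6} 4  {0,2,5,6} 4  {1,3,4,5} 4  {1,3,4,6} 4  {2,3,4,6} 6  {2,4,5,6} 12  {3,4,5,6} 12
  5 to go: {0,2,3,4,6} 10  {0,2,4,5,6} 20  {1,2,3,4,6} 10  {1,3,4,5,6} 20  {2,3,4,5,6} 30
  if 0:o drops first: 60 orders
  if 1:u drops first: 60 orders
  if 5:b drops first: 20 orders
heap linearizations: 140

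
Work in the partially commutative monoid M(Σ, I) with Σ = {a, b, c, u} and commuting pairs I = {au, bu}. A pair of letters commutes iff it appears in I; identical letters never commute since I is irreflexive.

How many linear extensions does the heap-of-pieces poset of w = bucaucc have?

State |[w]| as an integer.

piece 0:b — minimal
piece 1:u — minimal
piece 2:c rests on {0:b, 1:u}
piece 3:a rests on {2:c}
piece 4:u rests on {2:c}
piece 5:c rests on {3:a, 4:u}
piece 6:c rests on {5:c}
minimal pieces: {0:b, 1:u}
ways to finish when only these pieces remain (= sum over removing one remaining piece with nothing left below it):
  1 left: {6}→1
  2 left: {5,6}→1
  3 left: {3,5,6}→1  {4,5,6}→1
  4 left: {3,4,5,6}→2
  5 left: {2,3,4,5,6}→2
  placing 0:b first → 2 extensions
  placing 1:u first → 2 extensions
total linear extensions = 4

4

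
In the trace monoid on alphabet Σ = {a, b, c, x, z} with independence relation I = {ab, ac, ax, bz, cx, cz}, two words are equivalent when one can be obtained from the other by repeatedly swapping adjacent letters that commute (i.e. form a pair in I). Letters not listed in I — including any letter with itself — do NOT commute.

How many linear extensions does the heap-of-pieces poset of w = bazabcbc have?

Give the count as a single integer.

piece 0:b — minimal
piece 1:a — minimal
piece 2:z rests on {1:a}
piece 3:a rests on {2:z}
piece 4:b rests on {0:b}
piece 5:c rests on {4:b}
piece 6:b rests on {5:c}
piece 7:c rests on {6:b}
minimal pieces: {0:b, 1:a}
ways to finish when only these pieces remain (= sum over removing one remaining piece with nothing left below it):
  1 left: {3}→1  {7}→1
  2 left: {2,3}→1  {3,7}→2  {6,7}→1
  3 left: {1,2,3}→1  {2,3,7}→3  {3,6,7}→3  {5,6,7}→1
  4 left: {1,2,3,7}→4  {2,3,6,7}→6  {3,5,6,7}→4  {4,5,6,7}→1
  5 left: {0,4,5,6,7}→1  {1,2,3,6,7}→10  {2,3,5,6,7}→10  {3,4,5,6,7}→5
  6 left: {0,3,4,5,6,7}→6  {1,2,3,5,6,7}→20  {2,3,4,5,6,7}→15
  placing 0:b first → 35 extensions
  placing 1:a first → 21 extensions
total linear extensions = 56

56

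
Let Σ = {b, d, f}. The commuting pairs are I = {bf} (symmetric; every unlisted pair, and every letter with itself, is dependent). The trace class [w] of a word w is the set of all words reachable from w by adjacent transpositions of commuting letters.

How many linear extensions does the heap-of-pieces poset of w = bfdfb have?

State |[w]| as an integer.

#0=b has no predecessor
#1=f has no predecessor
#2=d depends on [0:b, 1:f]
#3=f depends on [2:d]
#4=b depends on [2:d]
sources: [0:b, 1:f]
N(rest) = Σ N(rest − s) over sources s of rest; N(one piece) = 1:
  size 1 → [3]=1  [4]=1
  size 2 → [3,4]=2
  size 3 → [2,3,4]=2
  first=0(b) contributes 2
  first=1(f) contributes 2
|[w]| = 4

4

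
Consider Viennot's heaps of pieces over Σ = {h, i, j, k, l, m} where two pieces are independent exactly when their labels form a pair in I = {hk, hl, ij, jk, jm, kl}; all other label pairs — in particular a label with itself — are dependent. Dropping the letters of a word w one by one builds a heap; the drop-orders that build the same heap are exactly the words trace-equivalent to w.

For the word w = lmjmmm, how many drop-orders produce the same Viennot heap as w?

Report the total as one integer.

5

piece 0:l — minimal
piece 1:m rests on {0:l}
piece 2:j rests on {0:l}
piece 3:m rests on {1:m}
piece 4:m rests on {3:m}
piece 5:m rests on {4:m}
minimal pieces: {0:l}
ways to finish when only these pieces remain (= sum over removing one remaining piece with nothing left below it):
  1 left: {2}→1  {5}→1
  2 left: {2,5}→2  {4,5}→1
  3 left: {2,4,5}→3  {3,4,5}→1
  4 left: {1,3,4,5}→1  {2,3,4,5}→4
  placing 0:l first → 5 extensions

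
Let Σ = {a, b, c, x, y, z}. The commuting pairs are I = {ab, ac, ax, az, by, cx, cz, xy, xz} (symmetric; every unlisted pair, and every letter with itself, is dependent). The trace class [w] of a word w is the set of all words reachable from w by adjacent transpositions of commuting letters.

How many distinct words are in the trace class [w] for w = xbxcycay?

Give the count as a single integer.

12

0(x) covers ∅
1(b) covers 0:x
2(x) covers 1:b
3(c) covers 1:b
4(y) covers 3:c
5(c) covers 4:y
6(a) covers 4:y
7(y) covers 5:c, 6:a
floor of heap: 0:x
completions by unplaced set U, small U first (add the entries for U minus each lowest piece of U):
  |U|=1: {2}:1  {7}:1
  |U|=2: {2,7}:2  {5,7}:1  {6,7}:1
  |U|=3: {2,5,7}:3  {2,6,7}:3  {5,6,7}:2
  |U|=4: {2,5,6,7}:8  {4,5,6,7}:2
  |U|=5: {2,4,5,6,7}:10  {3,4,5,6,7}:2
  |U|=6: {2,3,4,5,6,7}:12
  start at 0(x): 12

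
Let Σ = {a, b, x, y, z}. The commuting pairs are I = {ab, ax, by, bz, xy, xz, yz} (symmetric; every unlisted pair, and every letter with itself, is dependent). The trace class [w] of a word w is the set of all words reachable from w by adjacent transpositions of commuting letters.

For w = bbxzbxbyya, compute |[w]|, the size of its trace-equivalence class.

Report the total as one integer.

630

0(b) covers ∅
1(b) covers 0:b
2(x) covers 1:b
3(z) covers ∅
4(b) covers 2:x
5(x) covers 4:b
6(b) covers 5:x
7(y) covers ∅
8(y) covers 7:y
9(a) covers 3:z, 8:y
floor of heap: 0:b, 3:z, 7:y
completions by unplaced set U, small U first (add the entries for U minus each lowest piece of U):
  |U|=1: {6}:1  {9}:1
  |U|=2: {3,9}:1  {5,6}:1  {6,9}:2  {8,9}:1
  |U|=3: {3,6,9}:3  {3,8,9}:2  {4,5,6}:1  {5,6,9}:3  {6,8,9}:3  {7,8,9}:1
  |U|=4: {2,4,5,6}:1  {3,5,6,9}:6  {3,6,8,9}:8  {3,7,8,9}:3  {4,5,6,9}:4  {5,6,8,9}:6  {6,7,8,9}:4
  |U|=5: {1,2,4,5,6}:1  {2,4,5,6,9}:5  {3,4,5,6,9}:10  {3,5,6,8,9}:20  {3,6,7,8,9}:15  {4,5,6,8,9}:10  {5,6,7,8,9}:10
  |U|=6: {0,1,2,4,5,6}:1  {1,2,4,5,6,9}:6  {2,3,4,5,6,9}:15  {2,4,5,6,8,9}:15  {3,4,5,6,8,9}:40  {3,5,6,7,8,9}:45  {4,5,6,7,8,9}:20
  |U|=7: {0,1,2,4,5,6,9}:7  {1,2,3,4,5,6,9}:21  {1,2,4,5,6,8,9}:21  {2,3,4,5,6,8,9}:70  {2,4,5,6,7,8,9}:35  {3,4,5,6,7,8,9}:105
  |U|=8: {0,1,2,3,4,5,6,9}:28  {0,1,2,4,5,6,8,9}:28  {1,2,3,4,5,6,8,9}:112  {1,2,4,5,6,7,8,9}:56  {2,3,4,5,6,7,8,9}:210
  start at 0(b): 378
  start at 3(z): 84
  start at 7(y): 168
sum over floor = 630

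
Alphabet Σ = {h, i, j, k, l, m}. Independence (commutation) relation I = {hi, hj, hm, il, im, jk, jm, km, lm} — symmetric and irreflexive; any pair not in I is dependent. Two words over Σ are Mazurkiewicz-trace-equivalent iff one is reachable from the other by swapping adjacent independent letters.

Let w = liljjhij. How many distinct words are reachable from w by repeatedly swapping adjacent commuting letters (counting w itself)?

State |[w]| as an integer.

0(l) covers ∅
1(i) covers ∅
2(l) covers 0:l
3(j) covers 1:i, 2:l
4(j) covers 3:j
5(h) covers 2:l
6(i) covers 4:j
7(j) covers 6:i
floor of heap: 0:l, 1:i
completions by unplaced set U, small U first (add the entries for U minus each lowest piece of U):
  |U|=1: {5}:1  {7}:1
  |U|=2: {5,7}:2  {6,7}:1
  |U|=3: {4,6,7}:1  {5,6,7}:3
  |U|=4: {3,4,6,7}:1  {4,5,6,7}:4
  |U|=5: {1,3,4,6,7}:1  {3,4,5,6,7}:5
  |U|=6: {1,3,4,5,6,7}:6  {2,3,4,5,6,7}:5
  start at 0(l): 11
  start at 1(i): 5
sum over floor = 16

16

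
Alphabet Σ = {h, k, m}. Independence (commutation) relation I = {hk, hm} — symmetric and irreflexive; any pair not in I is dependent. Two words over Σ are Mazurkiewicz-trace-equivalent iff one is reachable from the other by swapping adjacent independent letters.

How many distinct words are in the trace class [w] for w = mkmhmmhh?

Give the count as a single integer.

56

0(m) covers ∅
1(k) covers 0:m
2(m) covers 1:k
3(h) covers ∅
4(m) covers 2:m
5(m) covers 4:m
6(h) covers 3:h
7(h) covers 6:h
floor of heap: 0:m, 3:h
completions by unplaced set U, small U first (add the entries for U minus each lowest piece of U):
  |U|=1: {5}:1  {7}:1
  |U|=2: {4,5}:1  {5,7}:2  {6,7}:1
  |U|=3: {2,4,5}:1  {3,6,7}:1  {4,5,7}:3  {5,6,7}:3
  |U|=4: {1,2,4,5}:1  {2,4,5,7}:4  {3,5,6,7}:4  {4,5,6,7}:6
  |U|=5: {0,1,2,4,5}:1  {1,2,4,5,7}:5  {2,4,5,6,7}:10  {3,4,5,6,7}:10
  |U|=6: {0,1,2,4,5,7}:6  {1,2,4,5,6,7}:15  {2,3,4,5,6,7}:20
  start at 0(m): 35
  start at 3(h): 21
sum over floor = 56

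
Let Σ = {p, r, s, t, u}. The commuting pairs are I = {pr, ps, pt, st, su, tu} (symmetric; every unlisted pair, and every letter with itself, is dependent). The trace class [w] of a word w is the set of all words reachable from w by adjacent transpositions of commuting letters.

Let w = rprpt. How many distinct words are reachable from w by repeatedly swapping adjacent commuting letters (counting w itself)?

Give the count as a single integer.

#0=r has no predecessor
#1=p has no predecessor
#2=r depends on [0:r]
#3=p depends on [1:p]
#4=t depends on [2:r]
sources: [0:r, 1:p]
N(rest) = Σ N(rest − s) over sources s of rest; N(one piece) = 1:
  size 1 → [3]=1  [4]=1
  size 2 → [1,3]=1  [2,4]=1  [3,4]=2
  size 3 → [0,2,4]=1  [1,3,4]=3  [2,3,4]=3
  first=0(r) contributes 6
  first=1(p) contributes 4
|[w]| = 10

10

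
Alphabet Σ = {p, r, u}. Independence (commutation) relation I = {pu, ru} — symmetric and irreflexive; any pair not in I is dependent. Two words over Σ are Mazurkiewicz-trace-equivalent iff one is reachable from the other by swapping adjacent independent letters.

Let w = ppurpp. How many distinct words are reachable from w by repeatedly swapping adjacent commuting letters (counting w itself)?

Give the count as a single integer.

drop 0:p onto floor
drop 1:p onto {0:p}
drop 2:u onto floor
drop 3:r onto {1:p}
drop 4:p onto {3:r}
drop 5:p onto {4:p}
ground layer = {0:p, 2:u}
drop-orders for the pieces not yet dropped (sum over which currently-grounded one goes next):
  1 to go: {2} 1  {5} 1
  2 to go: {2,5} 2  {4,5} 1
  3 to go: {2,4,5} 3  {3,4,5} 1
  4 to go: {1,3,4,5} 1  {2,3,4,5} 4
  if 0:p drops first: 5 orders
  if 2:u drops first: 1 orders
heap linearizations: 6

6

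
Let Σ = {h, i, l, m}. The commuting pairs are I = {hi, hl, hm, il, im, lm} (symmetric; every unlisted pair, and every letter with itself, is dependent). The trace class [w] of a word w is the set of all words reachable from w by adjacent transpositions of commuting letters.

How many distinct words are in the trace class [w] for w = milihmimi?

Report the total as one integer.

#0=m has no predecessor
#1=i has no predecessor
#2=l has no predecessor
#3=i depends on [1:i]
#4=h has no predecessor
#5=m depends on [0:m]
#6=i depends on [3:i]
#7=m depends on [5:m]
#8=i depends on [6:i]
sources: [0:m, 1:i, 2:l, 4:h]
N(rest) = Σ N(rest − s) over sources s of rest; N(one piece) = 1:
  size 1 → [2]=1  [4]=1  [7]=1  [8]=1
  size 2 → [2,4]=2  [2,7]=2  [2,8]=2  [4,7]=2  [4,8]=2  [5,7]=1  [6,8]=1  [7,8]=2
  size 3 → [0,5,7]=1  [2,4,7]=6  [2,4,8]=6  [2,5,7]=3  [2,6,8]=3  [2,7,8]=6  [3,6,8]=1  [4,5,7]=3  [4,6,8]=3  [4,7,8]=6  [5,7,8]=3  [6,7,8]=3
  size 4 → [0,2,5,7]=4  [0,4,5,7]=4  [0,5,7,8]=4  [1,3,6,8]=1  [2,3,6,8]=4  [2,4,5,7]=12  [2,4,6,8]=12  [2,4,7,8]=24  [2,5,7,8]=12  [2,6,7,8]=12  [3,4,6,8]=4  [3,6,7,8]=4  [4,5,7,8]=12  [4,6,7,8]=12  [5,6,7,8]=6
  size 5 → [0,2,4,5,7]=20  [0,2,5,7,8]=20  [0,4,5,7,8]=20  [0,5,6,7,8]=10  [1,2,3,6,8]=5  [1,3,4,6,8]=5  [1,3,6,7,8]=5  [2,3,4,6,8]=20  [2,3,6,7,8]=20  [2,4,5,7,8]=60  [2,4,6,7,8]=60  [2,5,6,7,8]=30  [3,4,6,7,8]=20  [3,5,6,7,8]=10  [4,5,6,7,8]=30
  size 6 → [0,2,4,5,7,8]=120  [0,2,5,6,7,8]=60  [0,3,5,6,7,8]=20  [0,4,5,6,7,8]=60  [1,2,3,4,6,8]=30  [1,2,3,6,7,8]=30  [1,3,4,6,7,8]=30  [1,3,5,6,7,8]=15  [2,3,4,6,7,8]=120  [2,3,5,6,7,8]=60  [2,4,5,6,7,8]=180  [3,4,5,6,7,8]=60
  size 7 → [0,1,3,5,6,7,8]=35  [0,2,3,5,6,7,8]=140  [0,2,4,5,6,7,8]=420  [0,3,4,5,6,7,8]=140  [1,2,3,4,6,7,8]=210  [1,2,3,5,6,7,8]=105  [1,3,4,5,6,7,8]=105  [2,3,4,5,6,7,8]=420
  first=0(m) contributes 840
  first=1(i) contributes 1120
  first=2(l) contributes 280
  first=4(h) contributes 280
|[w]| = 2520

2520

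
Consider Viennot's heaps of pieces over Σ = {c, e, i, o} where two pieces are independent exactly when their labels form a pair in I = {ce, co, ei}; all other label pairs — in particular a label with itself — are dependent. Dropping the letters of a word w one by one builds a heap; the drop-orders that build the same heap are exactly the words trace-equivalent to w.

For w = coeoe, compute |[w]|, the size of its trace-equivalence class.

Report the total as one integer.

#0=c has no predecessor
#1=o has no predecessor
#2=e depends on [1:o]
#3=o depends on [2:e]
#4=e depends on [3:o]
sources: [0:c, 1:o]
N(rest) = Σ N(rest − s) over sources s of rest; N(one piece) = 1:
  size 1 → [0]=1  [4]=1
  size 2 → [0,4]=2  [3,4]=1
  size 3 → [0,3,4]=3  [2,3,4]=1
  first=0(c) contributes 1
  first=1(o) contributes 4
|[w]| = 5

5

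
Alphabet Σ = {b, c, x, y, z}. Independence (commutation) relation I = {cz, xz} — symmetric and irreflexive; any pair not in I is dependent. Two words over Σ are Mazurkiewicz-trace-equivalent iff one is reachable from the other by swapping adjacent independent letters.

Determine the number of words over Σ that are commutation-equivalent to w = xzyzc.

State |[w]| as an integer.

#0=x has no predecessor
#1=z has no predecessor
#2=y depends on [0:x, 1:z]
#3=z depends on [2:y]
#4=c depends on [2:y]
sources: [0:x, 1:z]
N(rest) = Σ N(rest − s) over sources s of rest; N(one piece) = 1:
  size 1 → [3]=1  [4]=1
  size 2 → [3,4]=2
  size 3 → [2,3,4]=2
  first=0(x) contributes 2
  first=1(z) contributes 2
|[w]| = 4

4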